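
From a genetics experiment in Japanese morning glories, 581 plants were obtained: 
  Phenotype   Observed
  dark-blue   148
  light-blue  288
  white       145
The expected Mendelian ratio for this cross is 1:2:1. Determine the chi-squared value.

Expected counts for N = 581 under a 1:2:1 ratio (total parts = 4):
  dark-blue: 581 × 1/4 = 145.25
  light-blue: 581 × 2/4 = 290.5
  white: 581 × 1/4 = 145.25
χ² = Σ (O − E)² / E
  dark-blue: (148 − 145.25)² / 145.25 = 0.0521
  light-blue: (288 − 290.5)² / 290.5 = 0.0215
  white: (145 − 145.25)² / 145.25 = 0.0004
χ² = 0.0521 + 0.0215 + 0.0004 = 0.074

0.074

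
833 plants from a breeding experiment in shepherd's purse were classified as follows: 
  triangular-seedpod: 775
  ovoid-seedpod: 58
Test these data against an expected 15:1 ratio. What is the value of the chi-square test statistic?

0.722

Total ratio parts = 16. Expected numbers out of 833:
  triangular-seedpod: 833 × 15/16 = 780.9375
  ovoid-seedpod: 833 × 1/16 = 52.0625
χ² = Σ (O − E)² / E
  triangular-seedpod: (775 − 780.9375)² / 780.9375 = 0.0451
  ovoid-seedpod: (58 − 52.0625)² / 52.0625 = 0.6771
χ² = 0.0451 + 0.6771 = 0.7222 ≈ 0.722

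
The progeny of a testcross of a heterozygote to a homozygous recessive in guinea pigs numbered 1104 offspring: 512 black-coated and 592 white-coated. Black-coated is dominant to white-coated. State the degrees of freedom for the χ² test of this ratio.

A testcross of a heterozygote (Aa × aa) gives a 1:1 phenotypic ratio.
A goodness-of-fit test with 2 phenotype classes has df = 2 − 1 = 1.

1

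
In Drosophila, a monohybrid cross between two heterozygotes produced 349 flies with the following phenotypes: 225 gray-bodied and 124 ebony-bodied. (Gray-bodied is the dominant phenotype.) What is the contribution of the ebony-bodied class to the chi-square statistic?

15.479

For a monohybrid cross between heterozygotes with complete dominance, the expected phenotypic ratio is 3:1.
The 3:1 ratio has 4 parts, so with N = 349 the expected counts are:
  gray-bodied: 349 × 3/4 = 261.75
  ebony-bodied: 349 × 1/4 = 87.25
Contribution of ebony-bodied: (124 − 87.25)² / 87.25 = 15.4792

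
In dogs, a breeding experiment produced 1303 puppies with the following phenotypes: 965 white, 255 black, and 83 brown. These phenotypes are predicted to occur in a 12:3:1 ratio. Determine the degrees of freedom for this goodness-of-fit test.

A goodness-of-fit test with 3 phenotype classes has df = 3 − 1 = 2.

2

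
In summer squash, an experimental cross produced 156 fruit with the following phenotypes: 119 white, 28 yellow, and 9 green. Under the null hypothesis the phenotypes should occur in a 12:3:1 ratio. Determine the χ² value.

Expected counts for N = 156 under a 12:3:1 ratio (total parts = 16):
  white: 156 × 12/16 = 117
  yellow: 156 × 3/16 = 29.25
  green: 156 × 1/16 = 9.75
χ² = Σ (O − E)² / E
  white: (119 − 117)² / 117 = 0.0342
  yellow: (28 − 29.25)² / 29.25 = 0.0534
  green: (9 − 9.75)² / 9.75 = 0.0577
χ² = 0.0342 + 0.0534 + 0.0577 = 0.1453 ≈ 0.145

0.145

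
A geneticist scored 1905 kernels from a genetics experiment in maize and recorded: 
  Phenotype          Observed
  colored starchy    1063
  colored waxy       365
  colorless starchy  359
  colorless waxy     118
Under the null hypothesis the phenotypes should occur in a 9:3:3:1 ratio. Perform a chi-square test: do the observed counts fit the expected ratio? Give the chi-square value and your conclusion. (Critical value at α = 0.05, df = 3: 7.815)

Total ratio parts = 16. Expected numbers out of 1905:
  colored starchy: 1905 × 9/16 = 1071.5625
  colored waxy: 1905 × 3/16 = 357.1875
  colorless starchy: 1905 × 3/16 = 357.1875
  colorless waxy: 1905 × 1/16 = 119.0625
χ² = Σ (O − E)² / E
  colored starchy: (1063 − 1071.5625)² / 1071.5625 = 0.0684
  colored waxy: (365 − 357.1875)² / 357.1875 = 0.1709
  colorless starchy: (359 − 357.1875)² / 357.1875 = 0.0092
  colorless waxy: (118 − 119.0625)² / 119.0625 = 0.0095
χ² = 0.0684 + 0.1709 + 0.0092 + 0.0095 = 0.258
Degrees of freedom = 4 − 1 = 3; critical value at α = 0.05 is 7.815.
Since 0.258 < 7.815, we fail to reject the null hypothesis — the data are consistent with the 9:3:3:1 ratio.

0.258; consistent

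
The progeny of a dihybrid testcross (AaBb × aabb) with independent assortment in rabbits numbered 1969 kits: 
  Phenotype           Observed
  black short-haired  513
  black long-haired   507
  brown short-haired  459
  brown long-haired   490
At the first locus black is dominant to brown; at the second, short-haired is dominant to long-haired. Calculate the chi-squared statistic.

3.573

A dihybrid testcross with independent assortment gives a 1:1:1:1 ratio.
Expected counts for N = 1969 under a 1:1:1:1 ratio (total parts = 4):
  black short-haired: 1969 × 1/4 = 492.25
  black long-haired: 1969 × 1/4 = 492.25
  brown short-haired: 1969 × 1/4 = 492.25
  brown long-haired: 1969 × 1/4 = 492.25
χ² = Σ (O − E)² / E
  black short-haired: (513 − 492.25)² / 492.25 = 0.8747
  black long-haired: (507 − 492.25)² / 492.25 = 0.4420
  brown short-haired: (459 − 492.25)² / 492.25 = 2.2459
  brown long-haired: (490 − 492.25)² / 492.25 = 0.0103
χ² = 0.8747 + 0.4420 + 2.2459 + 0.0103 = 3.5729 ≈ 3.573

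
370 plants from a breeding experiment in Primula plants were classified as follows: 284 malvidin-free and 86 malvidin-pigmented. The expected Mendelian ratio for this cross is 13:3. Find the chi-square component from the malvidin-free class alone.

The 13:3 ratio has 16 parts, so with N = 370 the expected counts are:
  malvidin-free: 370 × 13/16 = 300.625
  malvidin-pigmented: 370 × 3/16 = 69.375
Contribution of malvidin-free: (284 − 300.625)² / 300.625 = 0.9194

0.919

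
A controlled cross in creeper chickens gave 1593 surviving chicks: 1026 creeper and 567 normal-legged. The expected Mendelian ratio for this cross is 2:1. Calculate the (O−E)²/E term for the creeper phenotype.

1.220

Total ratio parts = 3. Expected numbers out of 1593:
  creeper: 1593 × 2/3 = 1062
  normal-legged: 1593 × 1/3 = 531
Contribution of creeper: (1026 − 1062)² / 1062 = 1.2203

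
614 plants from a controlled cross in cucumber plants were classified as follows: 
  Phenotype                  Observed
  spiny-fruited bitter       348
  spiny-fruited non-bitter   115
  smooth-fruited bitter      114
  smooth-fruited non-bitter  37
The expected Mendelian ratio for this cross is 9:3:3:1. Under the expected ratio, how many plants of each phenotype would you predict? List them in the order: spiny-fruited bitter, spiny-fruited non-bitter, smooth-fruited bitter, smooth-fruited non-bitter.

345.375, 115.125, 115.125, 38.375

The 9:3:3:1 ratio has 16 parts, so with N = 614 the expected counts are:
  spiny-fruited bitter: 614 × 9/16 = 345.375
  spiny-fruited non-bitter: 614 × 3/16 = 115.125
  smooth-fruited bitter: 614 × 3/16 = 115.125
  smooth-fruited non-bitter: 614 × 1/16 = 38.375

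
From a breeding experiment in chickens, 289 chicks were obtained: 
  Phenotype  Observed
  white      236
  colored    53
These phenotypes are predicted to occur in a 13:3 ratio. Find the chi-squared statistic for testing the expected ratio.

Under the 13:3 hypothesis (Σ ratio = 16, N = 289):
  white: 289 × 13/16 = 234.8125
  colored: 289 × 3/16 = 54.1875
χ² = Σ (O − E)² / E
  white: (236 − 234.8125)² / 234.8125 = 0.0060
  colored: (53 − 54.1875)² / 54.1875 = 0.0260
χ² = 0.0060 + 0.0260 = 0.032

0.032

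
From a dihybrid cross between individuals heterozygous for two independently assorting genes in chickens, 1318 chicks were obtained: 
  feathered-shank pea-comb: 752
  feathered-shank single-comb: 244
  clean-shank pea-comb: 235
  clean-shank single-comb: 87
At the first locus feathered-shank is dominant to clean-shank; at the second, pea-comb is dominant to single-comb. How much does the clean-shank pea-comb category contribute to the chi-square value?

A dihybrid F₂ with independent assortment and complete dominance at both loci gives a 9:3:3:1 phenotypic ratio.
Expected counts for N = 1318 under a 9:3:3:1 ratio (total parts = 16):
  feathered-shank pea-comb: 1318 × 9/16 = 741.375
  feathered-shank single-comb: 1318 × 3/16 = 247.125
  clean-shank pea-comb: 1318 × 3/16 = 247.125
  clean-shank single-comb: 1318 × 1/16 = 82.375
Contribution of clean-shank pea-comb: (235 − 247.125)² / 247.125 = 0.5949

0.595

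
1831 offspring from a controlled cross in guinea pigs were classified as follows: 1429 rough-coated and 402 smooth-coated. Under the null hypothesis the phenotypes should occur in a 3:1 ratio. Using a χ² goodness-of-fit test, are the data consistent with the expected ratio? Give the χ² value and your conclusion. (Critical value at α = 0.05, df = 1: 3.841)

Total ratio parts = 4. Expected numbers out of 1831:
  rough-coated: 1831 × 3/4 = 1373.25
  smooth-coated: 1831 × 1/4 = 457.75
χ² = Σ (O − E)² / E
  rough-coated: (1429 − 1373.25)² / 1373.25 = 2.2633
  smooth-coated: (402 − 457.75)² / 457.75 = 6.7899
χ² = 2.2633 + 6.7899 = 9.0532 ≈ 9.053
Degrees of freedom = 2 − 1 = 1; critical value at α = 0.05 is 3.841.
Since 9.053 > 3.841, we reject the null hypothesis — the data do not fit the 3:1 ratio.

9.053; not consistent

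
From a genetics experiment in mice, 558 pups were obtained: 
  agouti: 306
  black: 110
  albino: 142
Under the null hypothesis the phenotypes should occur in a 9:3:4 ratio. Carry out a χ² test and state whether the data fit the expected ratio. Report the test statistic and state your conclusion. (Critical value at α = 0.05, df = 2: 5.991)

The 9:3:4 ratio has 16 parts, so with N = 558 the expected counts are:
  agouti: 558 × 9/16 = 313.875
  black: 558 × 3/16 = 104.625
  albino: 558 × 4/16 = 139.5
χ² = Σ (O − E)² / E
  agouti: (306 − 313.875)² / 313.875 = 0.1976
  black: (110 − 104.625)² / 104.625 = 0.2761
  albino: (142 − 139.5)² / 139.5 = 0.0448
χ² = 0.1976 + 0.2761 + 0.0448 = 0.5185 ≈ 0.519
Degrees of freedom = 3 − 1 = 2; critical value at α = 0.05 is 5.991.
Since 0.519 < 5.991, we fail to reject the null hypothesis — the data are consistent with the 9:3:4 ratio.

0.519; consistent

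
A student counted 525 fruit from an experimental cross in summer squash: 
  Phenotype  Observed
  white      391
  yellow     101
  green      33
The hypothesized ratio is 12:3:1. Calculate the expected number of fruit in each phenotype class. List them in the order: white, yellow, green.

393.75, 98.4375, 32.8125

The 12:3:1 ratio has 16 parts, so with N = 525 the expected counts are:
  white: 525 × 12/16 = 393.75
  yellow: 525 × 3/16 = 98.4375
  green: 525 × 1/16 = 32.8125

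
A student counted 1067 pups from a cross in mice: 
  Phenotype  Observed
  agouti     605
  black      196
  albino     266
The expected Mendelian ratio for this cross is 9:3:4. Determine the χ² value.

0.123

Total ratio parts = 16. Expected numbers out of 1067:
  agouti: 1067 × 9/16 = 600.1875
  black: 1067 × 3/16 = 200.0625
  albino: 1067 × 4/16 = 266.75
χ² = Σ (O − E)² / E
  agouti: (605 − 600.1875)² / 600.1875 = 0.0386
  black: (196 − 200.0625)² / 200.0625 = 0.0825
  albino: (266 − 266.75)² / 266.75 = 0.0021
χ² = 0.0386 + 0.0825 + 0.0021 = 0.1232 ≈ 0.123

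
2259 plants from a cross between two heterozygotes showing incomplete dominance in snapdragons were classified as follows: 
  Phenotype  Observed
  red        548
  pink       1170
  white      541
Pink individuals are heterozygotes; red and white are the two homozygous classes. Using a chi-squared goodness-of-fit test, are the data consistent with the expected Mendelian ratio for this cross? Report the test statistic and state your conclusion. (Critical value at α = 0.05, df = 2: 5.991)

With incomplete dominance, a heterozygote × heterozygote cross gives a 1:2:1 phenotypic ratio.
Expected counts for N = 2259 under a 1:2:1 ratio (total parts = 4):
  red: 2259 × 1/4 = 564.75
  pink: 2259 × 2/4 = 1129.5
  white: 2259 × 1/4 = 564.75
χ² = Σ (O − E)² / E
  red: (548 − 564.75)² / 564.75 = 0.4968
  pink: (1170 − 1129.5)² / 1129.5 = 1.4522
  white: (541 − 564.75)² / 564.75 = 0.9988
χ² = 0.4968 + 1.4522 + 0.9988 = 2.9478 ≈ 2.948
Degrees of freedom = 3 − 1 = 2; critical value at α = 0.05 is 5.991.
Since 2.948 < 5.991, we fail to reject the null hypothesis — the data are consistent with the 1:2:1 ratio.

2.948; consistent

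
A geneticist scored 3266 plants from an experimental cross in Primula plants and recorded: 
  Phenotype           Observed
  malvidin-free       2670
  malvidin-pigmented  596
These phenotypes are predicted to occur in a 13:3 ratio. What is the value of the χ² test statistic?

0.539

The 13:3 ratio has 16 parts, so with N = 3266 the expected counts are:
  malvidin-free: 3266 × 13/16 = 2653.625
  malvidin-pigmented: 3266 × 3/16 = 612.375
χ² = Σ (O − E)² / E
  malvidin-free: (2670 − 2653.625)² / 2653.625 = 0.1010
  malvidin-pigmented: (596 − 612.375)² / 612.375 = 0.4379
χ² = 0.1010 + 0.4379 = 0.5389 ≈ 0.539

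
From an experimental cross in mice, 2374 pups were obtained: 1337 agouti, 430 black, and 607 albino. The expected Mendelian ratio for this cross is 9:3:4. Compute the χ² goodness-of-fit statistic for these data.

0.823

Total ratio parts = 16. Expected numbers out of 2374:
  agouti: 2374 × 9/16 = 1335.375
  black: 2374 × 3/16 = 445.125
  albino: 2374 × 4/16 = 593.5
χ² = Σ (O − E)² / E
  agouti: (1337 − 1335.375)² / 1335.375 = 0.0020
  black: (430 − 445.125)² / 445.125 = 0.5139
  albino: (607 − 593.5)² / 593.5 = 0.3071
χ² = 0.0020 + 0.5139 + 0.3071 = 0.823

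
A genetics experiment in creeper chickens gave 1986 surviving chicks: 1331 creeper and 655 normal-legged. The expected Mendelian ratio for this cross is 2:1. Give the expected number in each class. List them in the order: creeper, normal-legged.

Expected counts for N = 1986 under a 2:1 ratio (total parts = 3):
  creeper: 1986 × 2/3 = 1324
  normal-legged: 1986 × 1/3 = 662

1324, 662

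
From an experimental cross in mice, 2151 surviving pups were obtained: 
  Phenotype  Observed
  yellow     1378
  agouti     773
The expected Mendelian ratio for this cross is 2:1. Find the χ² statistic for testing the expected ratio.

Under the 2:1 hypothesis (Σ ratio = 3, N = 2151):
  yellow: 2151 × 2/3 = 1434
  agouti: 2151 × 1/3 = 717
χ² = Σ (O − E)² / E
  yellow: (1378 − 1434)² / 1434 = 2.1869
  agouti: (773 − 717)² / 717 = 4.3738
χ² = 2.1869 + 4.3738 = 6.5607 ≈ 6.561

6.561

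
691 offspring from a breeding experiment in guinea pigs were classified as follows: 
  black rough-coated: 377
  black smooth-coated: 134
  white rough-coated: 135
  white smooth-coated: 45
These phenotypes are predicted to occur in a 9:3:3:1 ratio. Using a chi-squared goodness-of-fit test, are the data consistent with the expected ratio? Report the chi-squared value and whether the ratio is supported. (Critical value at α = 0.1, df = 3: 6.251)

Under the 9:3:3:1 hypothesis (Σ ratio = 16, N = 691):
  black rough-coated: 691 × 9/16 = 388.6875
  black smooth-coated: 691 × 3/16 = 129.5625
  white rough-coated: 691 × 3/16 = 129.5625
  white smooth-coated: 691 × 1/16 = 43.1875
χ² = Σ (O − E)² / E
  black rough-coated: (377 − 388.6875)² / 388.6875 = 0.3514
  black smooth-coated: (134 − 129.5625)² / 129.5625 = 0.1520
  white rough-coated: (135 − 129.5625)² / 129.5625 = 0.2282
  white smooth-coated: (45 − 43.1875)² / 43.1875 = 0.0761
χ² = 0.3514 + 0.1520 + 0.2282 + 0.0761 = 0.8077 ≈ 0.808
Degrees of freedom = 4 − 1 = 3; critical value at α = 0.1 is 6.251.
Since 0.808 < 6.251, we fail to reject the null hypothesis — the data are consistent with the 9:3:3:1 ratio.

0.808; consistent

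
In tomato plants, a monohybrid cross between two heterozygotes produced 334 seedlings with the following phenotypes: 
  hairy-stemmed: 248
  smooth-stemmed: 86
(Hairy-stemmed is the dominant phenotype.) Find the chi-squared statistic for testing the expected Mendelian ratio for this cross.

For a monohybrid cross between heterozygotes with complete dominance, the expected phenotypic ratio is 3:1.
Total ratio parts = 4. Expected numbers out of 334:
  hairy-stemmed: 334 × 3/4 = 250.5
  smooth-stemmed: 334 × 1/4 = 83.5
χ² = Σ (O − E)² / E
  hairy-stemmed: (248 − 250.5)² / 250.5 = 0.0250
  smooth-stemmed: (86 − 83.5)² / 83.5 = 0.0749
χ² = 0.0250 + 0.0749 = 0.0999 ≈ 0.100

0.100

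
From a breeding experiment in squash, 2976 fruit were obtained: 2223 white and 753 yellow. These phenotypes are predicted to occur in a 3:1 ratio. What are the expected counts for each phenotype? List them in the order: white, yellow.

2232, 744

Total ratio parts = 4. Expected numbers out of 2976:
  white: 2976 × 3/4 = 2232
  yellow: 2976 × 1/4 = 744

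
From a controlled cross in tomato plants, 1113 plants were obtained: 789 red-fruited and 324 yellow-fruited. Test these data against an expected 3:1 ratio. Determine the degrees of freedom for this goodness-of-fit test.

1

A goodness-of-fit test with 2 phenotype classes has df = 2 − 1 = 1.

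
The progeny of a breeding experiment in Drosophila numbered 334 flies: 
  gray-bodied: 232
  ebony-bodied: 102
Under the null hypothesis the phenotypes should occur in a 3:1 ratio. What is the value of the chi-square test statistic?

Under the 3:1 hypothesis (Σ ratio = 4, N = 334):
  gray-bodied: 334 × 3/4 = 250.5
  ebony-bodied: 334 × 1/4 = 83.5
χ² = Σ (O − E)² / E
  gray-bodied: (232 − 250.5)² / 250.5 = 1.3663
  ebony-bodied: (102 − 83.5)² / 83.5 = 4.0988
χ² = 1.3663 + 4.0988 = 5.4651 ≈ 5.465

5.465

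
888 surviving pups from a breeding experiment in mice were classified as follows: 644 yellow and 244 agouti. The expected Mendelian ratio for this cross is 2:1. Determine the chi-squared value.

13.703

Under the 2:1 hypothesis (Σ ratio = 3, N = 888):
  yellow: 888 × 2/3 = 592
  agouti: 888 × 1/3 = 296
χ² = Σ (O − E)² / E
  yellow: (644 − 592)² / 592 = 4.5676
  agouti: (244 − 296)² / 296 = 9.1351
χ² = 4.5676 + 9.1351 = 13.7027 ≈ 13.703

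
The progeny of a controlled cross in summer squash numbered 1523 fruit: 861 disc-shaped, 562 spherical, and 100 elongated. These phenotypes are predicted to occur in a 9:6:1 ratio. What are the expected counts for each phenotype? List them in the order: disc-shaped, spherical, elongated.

Total ratio parts = 16. Expected numbers out of 1523:
  disc-shaped: 1523 × 9/16 = 856.6875
  spherical: 1523 × 6/16 = 571.125
  elongated: 1523 × 1/16 = 95.1875

856.6875, 571.125, 95.1875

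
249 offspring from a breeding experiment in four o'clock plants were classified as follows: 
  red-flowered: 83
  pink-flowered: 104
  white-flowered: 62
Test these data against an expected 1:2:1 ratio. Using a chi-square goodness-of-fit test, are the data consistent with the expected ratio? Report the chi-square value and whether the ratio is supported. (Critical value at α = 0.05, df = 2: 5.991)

10.293; not consistent

Expected counts for N = 249 under a 1:2:1 ratio (total parts = 4):
  red-flowered: 249 × 1/4 = 62.25
  pink-flowered: 249 × 2/4 = 124.5
  white-flowered: 249 × 1/4 = 62.25
χ² = Σ (O − E)² / E
  red-flowered: (83 − 62.25)² / 62.25 = 6.9167
  pink-flowered: (104 − 124.5)² / 124.5 = 3.3755
  white-flowered: (62 − 62.25)² / 62.25 = 0.0010
χ² = 6.9167 + 3.3755 + 0.0010 = 10.2932 ≈ 10.293
Degrees of freedom = 3 − 1 = 2; critical value at α = 0.05 is 5.991.
Since 10.293 > 5.991, we reject the null hypothesis — the data do not fit the 1:2:1 ratio.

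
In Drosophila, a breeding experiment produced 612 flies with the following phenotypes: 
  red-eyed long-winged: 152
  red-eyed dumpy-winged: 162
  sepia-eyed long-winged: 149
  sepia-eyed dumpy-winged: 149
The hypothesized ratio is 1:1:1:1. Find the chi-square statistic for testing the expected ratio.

0.745

Expected counts for N = 612 under a 1:1:1:1 ratio (total parts = 4):
  red-eyed long-winged: 612 × 1/4 = 153
  red-eyed dumpy-winged: 612 × 1/4 = 153
  sepia-eyed long-winged: 612 × 1/4 = 153
  sepia-eyed dumpy-winged: 612 × 1/4 = 153
χ² = Σ (O − E)² / E
  red-eyed long-winged: (152 − 153)² / 153 = 0.0065
  red-eyed dumpy-winged: (162 − 153)² / 153 = 0.5294
  sepia-eyed long-winged: (149 − 153)² / 153 = 0.1046
  sepia-eyed dumpy-winged: (149 − 153)² / 153 = 0.1046
χ² = 0.0065 + 0.5294 + 0.1046 + 0.1046 = 0.7451 ≈ 0.745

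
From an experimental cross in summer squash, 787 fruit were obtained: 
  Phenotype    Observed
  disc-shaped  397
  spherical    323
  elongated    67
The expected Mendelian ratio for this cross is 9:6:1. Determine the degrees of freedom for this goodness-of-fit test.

A goodness-of-fit test with 3 phenotype classes has df = 3 − 1 = 2.

2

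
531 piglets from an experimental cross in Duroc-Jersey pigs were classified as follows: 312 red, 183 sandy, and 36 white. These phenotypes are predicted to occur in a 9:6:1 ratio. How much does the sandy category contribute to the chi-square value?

Expected counts for N = 531 under a 9:6:1 ratio (total parts = 16):
  red: 531 × 9/16 = 298.6875
  sandy: 531 × 6/16 = 199.125
  white: 531 × 1/16 = 33.1875
Contribution of sandy: (183 − 199.125)² / 199.125 = 1.3058

1.306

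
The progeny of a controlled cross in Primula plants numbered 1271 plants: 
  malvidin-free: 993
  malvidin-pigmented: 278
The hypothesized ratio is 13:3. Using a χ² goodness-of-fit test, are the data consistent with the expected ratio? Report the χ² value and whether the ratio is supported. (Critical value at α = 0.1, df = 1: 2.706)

Total ratio parts = 16. Expected numbers out of 1271:
  malvidin-free: 1271 × 13/16 = 1032.6875
  malvidin-pigmented: 1271 × 3/16 = 238.3125
χ² = Σ (O − E)² / E
  malvidin-free: (993 − 1032.6875)² / 1032.6875 = 1.5252
  malvidin-pigmented: (278 − 238.3125)² / 238.3125 = 6.6094
χ² = 1.5252 + 6.6094 = 8.1346 ≈ 8.135
Degrees of freedom = 2 − 1 = 1; critical value at α = 0.1 is 2.706.
Since 8.135 > 2.706, we reject the null hypothesis — the data do not fit the 13:3 ratio.

8.135; not consistent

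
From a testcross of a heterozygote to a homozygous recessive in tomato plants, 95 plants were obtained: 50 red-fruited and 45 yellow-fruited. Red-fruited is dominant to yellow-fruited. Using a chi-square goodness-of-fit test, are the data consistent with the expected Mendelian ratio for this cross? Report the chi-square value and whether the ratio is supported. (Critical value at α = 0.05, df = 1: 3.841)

0.263; consistent

A testcross of a heterozygote (Aa × aa) gives a 1:1 phenotypic ratio.
Total ratio parts = 2. Expected numbers out of 95:
  red-fruited: 95 × 1/2 = 47.5
  yellow-fruited: 95 × 1/2 = 47.5
χ² = Σ (O − E)² / E
  red-fruited: (50 − 47.5)² / 47.5 = 0.1316
  yellow-fruited: (45 − 47.5)² / 47.5 = 0.1316
χ² = 0.1316 + 0.1316 = 0.2632 ≈ 0.263
Degrees of freedom = 2 − 1 = 1; critical value at α = 0.05 is 3.841.
Since 0.263 < 3.841, we fail to reject the null hypothesis — the data are consistent with the 1:1 ratio.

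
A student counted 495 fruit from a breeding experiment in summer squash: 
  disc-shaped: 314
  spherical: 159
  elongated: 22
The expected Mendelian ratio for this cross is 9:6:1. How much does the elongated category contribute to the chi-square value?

2.582

The 9:6:1 ratio has 16 parts, so with N = 495 the expected counts are:
  disc-shaped: 495 × 9/16 = 278.4375
  spherical: 495 × 6/16 = 185.625
  elongated: 495 × 1/16 = 30.9375
Contribution of elongated: (22 − 30.9375)² / 30.9375 = 2.5819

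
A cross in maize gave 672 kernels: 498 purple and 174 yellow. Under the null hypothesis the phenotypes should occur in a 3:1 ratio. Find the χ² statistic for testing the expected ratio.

0.286

Expected counts for N = 672 under a 3:1 ratio (total parts = 4):
  purple: 672 × 3/4 = 504
  yellow: 672 × 1/4 = 168
χ² = Σ (O − E)² / E
  purple: (498 − 504)² / 504 = 0.0714
  yellow: (174 − 168)² / 168 = 0.2143
χ² = 0.0714 + 0.2143 = 0.2857 ≈ 0.286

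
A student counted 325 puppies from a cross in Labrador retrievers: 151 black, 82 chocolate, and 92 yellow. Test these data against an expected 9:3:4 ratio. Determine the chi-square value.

The 9:3:4 ratio has 16 parts, so with N = 325 the expected counts are:
  black: 325 × 9/16 = 182.8125
  chocolate: 325 × 3/16 = 60.9375
  yellow: 325 × 4/16 = 81.25
χ² = Σ (O − E)² / E
  black: (151 − 182.8125)² / 182.8125 = 5.5359
  chocolate: (82 − 60.9375)² / 60.9375 = 7.2801
  yellow: (92 − 81.25)² / 81.25 = 1.4223
χ² = 5.5359 + 7.2801 + 1.4223 = 14.2383 ≈ 14.238

14.238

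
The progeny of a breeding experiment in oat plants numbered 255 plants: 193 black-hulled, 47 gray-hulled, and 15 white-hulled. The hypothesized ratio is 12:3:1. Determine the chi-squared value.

0.085

Expected counts for N = 255 under a 12:3:1 ratio (total parts = 16):
  black-hulled: 255 × 12/16 = 191.25
  gray-hulled: 255 × 3/16 = 47.8125
  white-hulled: 255 × 1/16 = 15.9375
χ² = Σ (O − E)² / E
  black-hulled: (193 − 191.25)² / 191.25 = 0.0160
  gray-hulled: (47 − 47.8125)² / 47.8125 = 0.0138
  white-hulled: (15 − 15.9375)² / 15.9375 = 0.0551
χ² = 0.0160 + 0.0138 + 0.0551 = 0.0849 ≈ 0.085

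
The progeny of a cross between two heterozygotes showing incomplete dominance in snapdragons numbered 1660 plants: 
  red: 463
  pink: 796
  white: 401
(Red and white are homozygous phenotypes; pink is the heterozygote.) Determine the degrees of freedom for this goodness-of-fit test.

2

With incomplete dominance, a heterozygote × heterozygote cross gives a 1:2:1 phenotypic ratio.
A goodness-of-fit test with 3 phenotype classes has df = 3 − 1 = 2.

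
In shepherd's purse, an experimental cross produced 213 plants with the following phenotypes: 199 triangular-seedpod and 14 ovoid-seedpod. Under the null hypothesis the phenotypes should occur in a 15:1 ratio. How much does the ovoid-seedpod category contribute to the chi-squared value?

Under the 15:1 hypothesis (Σ ratio = 16, N = 213):
  triangular-seedpod: 213 × 15/16 = 199.6875
  ovoid-seedpod: 213 × 1/16 = 13.3125
Contribution of ovoid-seedpod: (14 − 13.3125)² / 13.3125 = 0.0355

0.036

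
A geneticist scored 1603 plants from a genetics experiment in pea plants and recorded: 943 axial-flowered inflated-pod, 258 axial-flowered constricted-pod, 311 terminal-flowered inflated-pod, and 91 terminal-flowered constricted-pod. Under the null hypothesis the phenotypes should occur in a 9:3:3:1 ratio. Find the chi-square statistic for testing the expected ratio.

9.125

Under the 9:3:3:1 hypothesis (Σ ratio = 16, N = 1603):
  axial-flowered inflated-pod: 1603 × 9/16 = 901.6875
  axial-flowered constricted-pod: 1603 × 3/16 = 300.5625
  terminal-flowered inflated-pod: 1603 × 3/16 = 300.5625
  terminal-flowered constricted-pod: 1603 × 1/16 = 100.1875
χ² = Σ (O − E)² / E
  axial-flowered inflated-pod: (943 − 901.6875)² / 901.6875 = 1.8928
  axial-flowered constricted-pod: (258 − 300.5625)² / 300.5625 = 6.0273
  terminal-flowered inflated-pod: (311 − 300.5625)² / 300.5625 = 0.3625
  terminal-flowered constricted-pod: (91 − 100.1875)² / 100.1875 = 0.8425
χ² = 1.8928 + 6.0273 + 0.3625 + 0.8425 = 9.1251 ≈ 9.125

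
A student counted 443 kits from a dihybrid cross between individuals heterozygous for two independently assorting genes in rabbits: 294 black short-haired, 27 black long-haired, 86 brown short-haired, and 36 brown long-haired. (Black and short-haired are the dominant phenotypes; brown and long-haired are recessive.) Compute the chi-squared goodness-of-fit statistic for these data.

48.497

A dihybrid F₂ with independent assortment and complete dominance at both loci gives a 9:3:3:1 phenotypic ratio.
Total ratio parts = 16. Expected numbers out of 443:
  black short-haired: 443 × 9/16 = 249.1875
  black long-haired: 443 × 3/16 = 83.0625
  brown short-haired: 443 × 3/16 = 83.0625
  brown long-haired: 443 × 1/16 = 27.6875
χ² = Σ (O − E)² / E
  black short-haired: (294 − 249.1875)² / 249.1875 = 8.0588
  black long-haired: (27 − 83.0625)² / 83.0625 = 37.8390
  brown short-haired: (86 − 83.0625)² / 83.0625 = 0.1039
  brown long-haired: (36 − 27.6875)² / 27.6875 = 2.4956
χ² = 8.0588 + 37.8390 + 0.1039 + 2.4956 = 48.4973 ≈ 48.497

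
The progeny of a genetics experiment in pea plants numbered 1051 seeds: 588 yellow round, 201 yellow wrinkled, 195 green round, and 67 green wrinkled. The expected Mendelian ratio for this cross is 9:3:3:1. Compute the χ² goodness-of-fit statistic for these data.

0.144

Under the 9:3:3:1 hypothesis (Σ ratio = 16, N = 1051):
  yellow round: 1051 × 9/16 = 591.1875
  yellow wrinkled: 1051 × 3/16 = 197.0625
  green round: 1051 × 3/16 = 197.0625
  green wrinkled: 1051 × 1/16 = 65.6875
χ² = Σ (O − E)² / E
  yellow round: (588 − 591.1875)² / 591.1875 = 0.0172
  yellow wrinkled: (201 − 197.0625)² / 197.0625 = 0.0787
  green round: (195 − 197.0625)² / 197.0625 = 0.0216
  green wrinkled: (67 − 65.6875)² / 65.6875 = 0.0262
χ² = 0.0172 + 0.0787 + 0.0216 + 0.0262 = 0.1437 ≈ 0.144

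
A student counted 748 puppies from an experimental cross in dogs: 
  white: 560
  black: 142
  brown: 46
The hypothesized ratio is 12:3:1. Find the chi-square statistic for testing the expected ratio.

0.036

The 12:3:1 ratio has 16 parts, so with N = 748 the expected counts are:
  white: 748 × 12/16 = 561
  black: 748 × 3/16 = 140.25
  brown: 748 × 1/16 = 46.75
χ² = Σ (O − E)² / E
  white: (560 − 561)² / 561 = 0.0018
  black: (142 − 140.25)² / 140.25 = 0.0218
  brown: (46 − 46.75)² / 46.75 = 0.0120
χ² = 0.0018 + 0.0218 + 0.0120 = 0.0356 ≈ 0.036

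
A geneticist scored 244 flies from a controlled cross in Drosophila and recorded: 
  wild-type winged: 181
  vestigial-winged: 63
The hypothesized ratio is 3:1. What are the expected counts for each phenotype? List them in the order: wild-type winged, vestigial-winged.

The 3:1 ratio has 4 parts, so with N = 244 the expected counts are:
  wild-type winged: 244 × 3/4 = 183
  vestigial-winged: 244 × 1/4 = 61

183, 61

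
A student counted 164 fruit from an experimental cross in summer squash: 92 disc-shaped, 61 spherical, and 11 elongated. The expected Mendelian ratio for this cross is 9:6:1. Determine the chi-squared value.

0.060

Under the 9:6:1 hypothesis (Σ ratio = 16, N = 164):
  disc-shaped: 164 × 9/16 = 92.25
  spherical: 164 × 6/16 = 61.5
  elongated: 164 × 1/16 = 10.25
χ² = Σ (O − E)² / E
  disc-shaped: (92 − 92.25)² / 92.25 = 0.0007
  spherical: (61 − 61.5)² / 61.5 = 0.0041
  elongated: (11 − 10.25)² / 10.25 = 0.0549
χ² = 0.0007 + 0.0041 + 0.0549 = 0.0597 ≈ 0.060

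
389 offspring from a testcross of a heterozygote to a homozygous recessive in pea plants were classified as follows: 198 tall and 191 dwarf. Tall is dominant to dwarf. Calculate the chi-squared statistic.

0.126

A testcross of a heterozygote (Aa × aa) gives a 1:1 phenotypic ratio.
Under the 1:1 hypothesis (Σ ratio = 2, N = 389):
  tall: 389 × 1/2 = 194.5
  dwarf: 389 × 1/2 = 194.5
χ² = Σ (O − E)² / E
  tall: (198 − 194.5)² / 194.5 = 0.0630
  dwarf: (191 − 194.5)² / 194.5 = 0.0630
χ² = 0.0630 + 0.0630 = 0.126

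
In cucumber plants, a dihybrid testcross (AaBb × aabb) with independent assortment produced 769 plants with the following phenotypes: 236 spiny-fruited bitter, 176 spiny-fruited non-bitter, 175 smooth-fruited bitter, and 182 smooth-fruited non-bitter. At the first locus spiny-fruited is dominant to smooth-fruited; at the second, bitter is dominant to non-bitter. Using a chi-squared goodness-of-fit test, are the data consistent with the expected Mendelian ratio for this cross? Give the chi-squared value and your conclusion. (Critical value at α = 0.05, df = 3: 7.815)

13.424; not consistent

A dihybrid testcross with independent assortment gives a 1:1:1:1 ratio.
Expected counts for N = 769 under a 1:1:1:1 ratio (total parts = 4):
  spiny-fruited bitter: 769 × 1/4 = 192.25
  spiny-fruited non-bitter: 769 × 1/4 = 192.25
  smooth-fruited bitter: 769 × 1/4 = 192.25
  smooth-fruited non-bitter: 769 × 1/4 = 192.25
χ² = Σ (O − E)² / E
  spiny-fruited bitter: (236 − 192.25)² / 192.25 = 9.9561
  spiny-fruited non-bitter: (176 − 192.25)² / 192.25 = 1.3735
  smooth-fruited bitter: (175 − 192.25)² / 192.25 = 1.5478
  smooth-fruited non-bitter: (182 − 192.25)² / 192.25 = 0.5465
χ² = 9.9561 + 1.3735 + 1.5478 + 0.5465 = 13.4239 ≈ 13.424
Degrees of freedom = 4 − 1 = 3; critical value at α = 0.05 is 7.815.
Since 13.424 > 7.815, we reject the null hypothesis — the data do not fit the 1:1:1:1 ratio.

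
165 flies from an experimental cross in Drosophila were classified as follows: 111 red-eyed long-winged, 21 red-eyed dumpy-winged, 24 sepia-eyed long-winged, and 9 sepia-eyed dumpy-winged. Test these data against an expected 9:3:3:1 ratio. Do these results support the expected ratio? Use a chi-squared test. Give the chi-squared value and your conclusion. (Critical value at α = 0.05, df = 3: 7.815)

Expected counts for N = 165 under a 9:3:3:1 ratio (total parts = 16):
  red-eyed long-winged: 165 × 9/16 = 92.8125
  red-eyed dumpy-winged: 165 × 3/16 = 30.9375
  sepia-eyed long-winged: 165 × 3/16 = 30.9375
  sepia-eyed dumpy-winged: 165 × 1/16 = 10.3125
χ² = Σ (O − E)² / E
  red-eyed long-winged: (111 − 92.8125)² / 92.8125 = 3.5640
  red-eyed dumpy-winged: (21 − 30.9375)² / 30.9375 = 3.1920
  sepia-eyed long-winged: (24 − 30.9375)² / 30.9375 = 1.5557
  sepia-eyed dumpy-winged: (9 − 10.3125)² / 10.3125 = 0.1670
χ² = 3.5640 + 3.1920 + 1.5557 + 0.1670 = 8.4787 ≈ 8.479
Degrees of freedom = 4 − 1 = 3; critical value at α = 0.05 is 7.815.
Since 8.479 > 7.815, we reject the null hypothesis — the data do not fit the 9:3:3:1 ratio.

8.479; not consistent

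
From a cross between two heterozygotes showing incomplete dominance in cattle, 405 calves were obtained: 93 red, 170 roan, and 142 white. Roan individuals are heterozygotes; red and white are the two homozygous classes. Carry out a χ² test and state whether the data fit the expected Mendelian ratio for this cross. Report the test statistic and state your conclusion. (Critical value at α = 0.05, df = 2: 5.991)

With incomplete dominance, a heterozygote × heterozygote cross gives a 1:2:1 phenotypic ratio.
Expected counts for N = 405 under a 1:2:1 ratio (total parts = 4):
  red: 405 × 1/4 = 101.25
  roan: 405 × 2/4 = 202.5
  white: 405 × 1/4 = 101.25
χ² = Σ (O − E)² / E
  red: (93 − 101.25)² / 101.25 = 0.6722
  roan: (170 − 202.5)² / 202.5 = 5.2160
  white: (142 − 101.25)² / 101.25 = 16.4006
χ² = 0.6722 + 5.2160 + 16.4006 = 22.2888 ≈ 22.289
Degrees of freedom = 3 − 1 = 2; critical value at α = 0.05 is 5.991.
Since 22.289 > 5.991, we reject the null hypothesis — the data do not fit the 1:2:1 ratio.

22.289; not consistent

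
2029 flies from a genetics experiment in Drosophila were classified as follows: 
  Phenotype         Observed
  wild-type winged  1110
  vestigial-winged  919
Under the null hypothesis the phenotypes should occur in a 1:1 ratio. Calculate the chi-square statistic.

Expected counts for N = 2029 under a 1:1 ratio (total parts = 2):
  wild-type winged: 2029 × 1/2 = 1014.5
  vestigial-winged: 2029 × 1/2 = 1014.5
χ² = Σ (O − E)² / E
  wild-type winged: (1110 − 1014.5)² / 1014.5 = 8.9899
  vestigial-winged: (919 − 1014.5)² / 1014.5 = 8.9899
χ² = 8.9899 + 8.9899 = 17.9798 ≈ 17.980

17.980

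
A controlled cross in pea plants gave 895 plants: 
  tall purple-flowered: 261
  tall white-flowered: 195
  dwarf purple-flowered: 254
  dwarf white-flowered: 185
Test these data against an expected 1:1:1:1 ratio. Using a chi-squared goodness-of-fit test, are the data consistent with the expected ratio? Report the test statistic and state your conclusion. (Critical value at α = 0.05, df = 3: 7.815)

Total ratio parts = 4. Expected numbers out of 895:
  tall purple-flowered: 895 × 1/4 = 223.75
  tall white-flowered: 895 × 1/4 = 223.75
  dwarf purple-flowered: 895 × 1/4 = 223.75
  dwarf white-flowered: 895 × 1/4 = 223.75
χ² = Σ (O − E)² / E
  tall purple-flowered: (261 − 223.75)² / 223.75 = 6.2014
  tall white-flowered: (195 − 223.75)² / 223.75 = 3.6941
  dwarf purple-flowered: (254 − 223.75)² / 223.75 = 4.0897
  dwarf white-flowered: (185 − 223.75)² / 223.75 = 6.7109
χ² = 6.2014 + 3.6941 + 4.0897 + 6.7109 = 20.6961 ≈ 20.696
Degrees of freedom = 4 − 1 = 3; critical value at α = 0.05 is 7.815.
Since 20.696 > 7.815, we reject the null hypothesis — the data do not fit the 1:1:1:1 ratio.

20.696; not consistent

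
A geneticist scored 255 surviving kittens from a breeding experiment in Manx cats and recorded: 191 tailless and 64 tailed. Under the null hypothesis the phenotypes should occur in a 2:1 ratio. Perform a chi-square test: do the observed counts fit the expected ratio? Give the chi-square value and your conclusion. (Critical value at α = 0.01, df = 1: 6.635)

7.782; not consistent

Under the 2:1 hypothesis (Σ ratio = 3, N = 255):
  tailless: 255 × 2/3 = 170
  tailed: 255 × 1/3 = 85
χ² = Σ (O − E)² / E
  tailless: (191 − 170)² / 170 = 2.5941
  tailed: (64 − 85)² / 85 = 5.1882
χ² = 2.5941 + 5.1882 = 7.7823 ≈ 7.782
Degrees of freedom = 2 − 1 = 1; critical value at α = 0.01 is 6.635.
Since 7.782 > 6.635, we reject the null hypothesis — the data do not fit the 2:1 ratio.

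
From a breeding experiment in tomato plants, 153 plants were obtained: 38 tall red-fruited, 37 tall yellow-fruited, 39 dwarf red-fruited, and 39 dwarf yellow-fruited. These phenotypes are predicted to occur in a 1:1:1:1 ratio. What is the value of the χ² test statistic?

Expected counts for N = 153 under a 1:1:1:1 ratio (total parts = 4):
  tall red-fruited: 153 × 1/4 = 38.25
  tall yellow-fruited: 153 × 1/4 = 38.25
  dwarf red-fruited: 153 × 1/4 = 38.25
  dwarf yellow-fruited: 153 × 1/4 = 38.25
χ² = Σ (O − E)² / E
  tall red-fruited: (38 − 38.25)² / 38.25 = 0.0016
  tall yellow-fruited: (37 − 38.25)² / 38.25 = 0.0408
  dwarf red-fruited: (39 − 38.25)² / 38.25 = 0.0147
  dwarf yellow-fruited: (39 − 38.25)² / 38.25 = 0.0147
χ² = 0.0016 + 0.0408 + 0.0147 + 0.0147 = 0.0718 ≈ 0.072

0.072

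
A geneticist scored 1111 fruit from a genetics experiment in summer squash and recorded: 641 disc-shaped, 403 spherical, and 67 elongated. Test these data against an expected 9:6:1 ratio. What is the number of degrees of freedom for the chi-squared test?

A goodness-of-fit test with 3 phenotype classes has df = 3 − 1 = 2.

2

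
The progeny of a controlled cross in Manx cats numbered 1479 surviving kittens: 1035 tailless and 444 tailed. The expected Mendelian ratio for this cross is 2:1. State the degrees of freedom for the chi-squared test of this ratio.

1

A goodness-of-fit test with 2 phenotype classes has df = 2 − 1 = 1.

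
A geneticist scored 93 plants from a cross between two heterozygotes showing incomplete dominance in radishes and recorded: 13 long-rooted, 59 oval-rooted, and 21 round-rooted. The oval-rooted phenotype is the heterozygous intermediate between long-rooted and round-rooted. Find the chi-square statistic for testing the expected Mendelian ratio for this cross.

With incomplete dominance, a heterozygote × heterozygote cross gives a 1:2:1 phenotypic ratio.
Under the 1:2:1 hypothesis (Σ ratio = 4, N = 93):
  long-rooted: 93 × 1/4 = 23.25
  oval-rooted: 93 × 2/4 = 46.5
  round-rooted: 93 × 1/4 = 23.25
χ² = Σ (O − E)² / E
  long-rooted: (13 − 23.25)² / 23.25 = 4.5188
  oval-rooted: (59 − 46.5)² / 46.5 = 3.3602
  round-rooted: (21 − 23.25)² / 23.25 = 0.2177
χ² = 4.5188 + 3.3602 + 0.2177 = 8.0967 ≈ 8.097

8.097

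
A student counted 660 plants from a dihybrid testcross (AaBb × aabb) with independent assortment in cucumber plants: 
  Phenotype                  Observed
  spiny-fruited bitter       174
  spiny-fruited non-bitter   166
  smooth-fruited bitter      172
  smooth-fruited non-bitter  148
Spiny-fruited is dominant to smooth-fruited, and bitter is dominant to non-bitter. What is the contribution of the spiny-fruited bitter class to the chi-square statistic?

A dihybrid testcross with independent assortment gives a 1:1:1:1 ratio.
Expected counts for N = 660 under a 1:1:1:1 ratio (total parts = 4):
  spiny-fruited bitter: 660 × 1/4 = 165
  spiny-fruited non-bitter: 660 × 1/4 = 165
  smooth-fruited bitter: 660 × 1/4 = 165
  smooth-fruited non-bitter: 660 × 1/4 = 165
Contribution of spiny-fruited bitter: (174 − 165)² / 165 = 0.4909

0.491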